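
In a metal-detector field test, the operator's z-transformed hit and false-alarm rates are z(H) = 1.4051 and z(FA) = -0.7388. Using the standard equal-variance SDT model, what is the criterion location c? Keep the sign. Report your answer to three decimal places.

c = -0.333

c = −½·[z(H) + z(FA)] = −½·(1.4051 + (-0.7388)) = -0.33315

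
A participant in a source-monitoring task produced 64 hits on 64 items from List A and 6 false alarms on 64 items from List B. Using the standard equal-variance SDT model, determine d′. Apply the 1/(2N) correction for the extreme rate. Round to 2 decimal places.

d′ = 3.74

The hit rate is 64/64 = 1, so apply the 1/(2N) correction: H → 1 − 1/(2·64) = 0.99219.
z(H) = z(0.99219) = 2.418
z(FA) = z(0.09375) = -1.318
d' = 2.418 − (-1.318) = 3.736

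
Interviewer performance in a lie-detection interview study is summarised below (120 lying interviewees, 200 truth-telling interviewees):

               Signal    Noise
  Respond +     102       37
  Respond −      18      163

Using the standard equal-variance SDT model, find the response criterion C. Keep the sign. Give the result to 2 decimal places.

C = -0.07

H = 102/120 = 0.8500
FA = 37/200 = 0.1850
Φ⁻¹(H) = Φ⁻¹(0.8500) = 1.0364
Φ⁻¹(FA) = Φ⁻¹(0.1850) = -0.8965
c = −½·[z(H) + z(FA)] = −0.5 × (1.0364 + (-0.8965)) = -0.06995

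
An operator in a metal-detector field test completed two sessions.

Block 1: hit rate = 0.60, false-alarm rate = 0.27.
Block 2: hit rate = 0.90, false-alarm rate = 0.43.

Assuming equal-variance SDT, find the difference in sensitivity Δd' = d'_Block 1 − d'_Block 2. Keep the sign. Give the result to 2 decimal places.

Block 1: z(0.60) = 0.253, z(0.27) = -0.613, d' = 0.866
Block 2: z(0.90) = 1.282, z(0.43) = -0.176, d' = 1.458
Δd' = d'_Block 1 − d'_Block 2 = 0.866 − 1.458 = -0.592
Block 2 has the higher sensitivity.

Δd' = -0.59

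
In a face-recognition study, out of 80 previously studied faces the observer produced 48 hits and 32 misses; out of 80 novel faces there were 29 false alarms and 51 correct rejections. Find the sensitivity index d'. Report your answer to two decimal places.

H = 48/80 = 0.6000
FA = 29/80 = 0.3625
z(H) = z(0.6000) = 0.253
z(FA) = z(0.3625) = -0.352
d' = z(H) − z(FA) = 0.253 − (-0.352) = 0.605

d' = 0.61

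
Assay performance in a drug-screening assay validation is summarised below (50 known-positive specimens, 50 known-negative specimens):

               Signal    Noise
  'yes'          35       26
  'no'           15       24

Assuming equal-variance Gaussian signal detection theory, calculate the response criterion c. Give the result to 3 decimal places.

H = 35/50 = 0.7000
FA = 26/50 = 0.5200
z(H) = z(0.7000) = 0.5244
z(FA) = z(0.5200) = 0.0502
c = −½·[z(H) + z(FA)] = −0.5 × (0.5244 + 0.0502) = -0.2873
c < 0: the assay has a liberal response bias.

c = -0.287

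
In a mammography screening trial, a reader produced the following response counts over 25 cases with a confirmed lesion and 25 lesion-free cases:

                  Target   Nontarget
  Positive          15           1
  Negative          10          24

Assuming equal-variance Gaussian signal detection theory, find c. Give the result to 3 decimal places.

H = 15/25 = 0.6000
FA = 1/25 = 0.0400
Φ⁻¹(H) = 0.2533
Φ⁻¹(FA) = -1.7507
c = −½·[z(H) + z(FA)] = −0.5 × (0.2533 + (-1.7507)) = 0.7487

c = 0.749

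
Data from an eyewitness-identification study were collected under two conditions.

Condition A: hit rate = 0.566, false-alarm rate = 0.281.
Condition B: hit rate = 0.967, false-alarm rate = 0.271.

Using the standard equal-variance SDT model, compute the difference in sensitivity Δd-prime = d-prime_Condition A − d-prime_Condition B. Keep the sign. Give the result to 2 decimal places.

Δd-prime = -1.70

Condition A: z(0.566) = 0.166, z(0.281) = -0.580, d' = 0.746
Condition B: z(0.967) = 1.838, z(0.271) = -0.610, d' = 2.448
Δd' = d'_Condition A − d'_Condition B = 0.746 − 2.448 = -1.702
Condition B has the higher sensitivity.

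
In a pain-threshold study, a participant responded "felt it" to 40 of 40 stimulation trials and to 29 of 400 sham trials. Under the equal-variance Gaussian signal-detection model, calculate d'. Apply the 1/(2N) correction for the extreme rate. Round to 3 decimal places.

The hit rate is 40/40 = 1, so apply the 1/(2N) correction: H → 1 − 1/(2·40) = 0.98750.
z(H) = z(0.98750) = 2.2414
z(FA) = z(0.07250) = -1.4574
d' = 2.2414 − (-1.4574) = 3.6988

d' = 3.699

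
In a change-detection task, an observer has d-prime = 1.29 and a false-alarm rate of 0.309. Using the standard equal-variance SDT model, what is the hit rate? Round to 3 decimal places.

hit rate = 0.786

z(false-alarm rate) = z(0.309) = -0.4987
z(H) = z(FA) + d' = -0.4987 + 1.29 = 0.7913
hit rate = Φ(0.7913) = 0.7856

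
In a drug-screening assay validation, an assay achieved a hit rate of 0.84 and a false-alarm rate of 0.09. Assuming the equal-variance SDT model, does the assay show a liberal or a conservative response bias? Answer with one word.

conservative

z(H) = 0.994, z(FA) = -1.341
c = −½·(z(H) + z(FA)) = 0.1735
c > 0 → conservative criterion (biased toward responding “no”).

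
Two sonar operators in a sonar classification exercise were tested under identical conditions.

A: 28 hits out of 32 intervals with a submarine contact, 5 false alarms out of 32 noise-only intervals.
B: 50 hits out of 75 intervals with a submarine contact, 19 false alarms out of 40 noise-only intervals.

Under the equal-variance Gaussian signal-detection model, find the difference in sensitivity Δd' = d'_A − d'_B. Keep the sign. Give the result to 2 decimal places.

Δd' = 1.67

A: z(0.8750) = 1.150, z(0.1562) = -1.010, d' = 2.160
B: z(0.6667) = 0.431, z(0.4750) = -0.063, d' = 0.494
Δd' = d'_A − d'_B = 2.160 − 0.494 = 1.666
A has the higher sensitivity.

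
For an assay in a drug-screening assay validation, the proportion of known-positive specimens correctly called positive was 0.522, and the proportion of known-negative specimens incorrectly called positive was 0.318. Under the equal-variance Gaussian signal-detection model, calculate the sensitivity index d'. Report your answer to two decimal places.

d' = 0.53

Φ⁻¹(H) = 0.055
Φ⁻¹(FA) = -0.473
d' = z(H) − z(FA) = 0.055 − (-0.473) = 0.528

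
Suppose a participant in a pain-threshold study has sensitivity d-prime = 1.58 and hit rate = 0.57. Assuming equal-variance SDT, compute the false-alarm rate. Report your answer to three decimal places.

false-alarm rate = 0.080

z(hit rate) = z(0.57) = 0.1764
z(FA) = z(H) − d' = 0.1764 − 1.58 = -1.4036
false-alarm rate = Φ(-1.4036) = 0.0802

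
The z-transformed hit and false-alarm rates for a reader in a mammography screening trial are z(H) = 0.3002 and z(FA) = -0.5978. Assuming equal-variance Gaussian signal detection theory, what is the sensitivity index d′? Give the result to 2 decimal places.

d′ = 0.90

d' = z(H) − z(FA) = 0.3002 − (-0.5978) = 0.8980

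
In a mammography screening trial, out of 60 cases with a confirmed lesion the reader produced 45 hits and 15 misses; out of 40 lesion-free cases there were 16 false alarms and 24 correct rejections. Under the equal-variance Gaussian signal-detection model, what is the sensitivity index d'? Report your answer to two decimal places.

d' = 0.93

H = 45/60 = 0.7500
FA = 16/40 = 0.4000
z(0.7500) = 0.6745, z(0.4000) = -0.2533
d' = z(H) − z(FA) = 0.6745 − (-0.2533) = 0.9278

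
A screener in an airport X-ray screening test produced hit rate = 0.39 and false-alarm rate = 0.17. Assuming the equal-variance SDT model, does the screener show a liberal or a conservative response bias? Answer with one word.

z(H) = -0.279, z(FA) = -0.954
c = −½·(z(H) + z(FA)) = 0.6165
c > 0 → conservative criterion (biased toward responding “no”).

conservative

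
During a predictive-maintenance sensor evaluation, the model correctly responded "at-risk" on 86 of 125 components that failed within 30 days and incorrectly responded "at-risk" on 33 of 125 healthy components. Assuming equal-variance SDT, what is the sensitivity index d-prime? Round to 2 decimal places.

d-prime = 1.12

H = 86/125 = 0.6880
FA = 33/125 = 0.2640
z(H) = 0.4902
z(FA) = -0.6311
d' = z(H) − z(FA) = 0.4902 − (-0.6311) = 1.1213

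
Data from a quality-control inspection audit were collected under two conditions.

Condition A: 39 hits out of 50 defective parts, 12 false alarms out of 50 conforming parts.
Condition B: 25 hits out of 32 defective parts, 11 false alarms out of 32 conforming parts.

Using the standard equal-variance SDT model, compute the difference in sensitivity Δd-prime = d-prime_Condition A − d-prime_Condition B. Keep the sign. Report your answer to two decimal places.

Δd-prime = 0.30

Condition A: z(0.7800) = 0.772, z(0.2400) = -0.706, d' = 1.478
Condition B: z(0.7812) = 0.776, z(0.3438) = -0.402, d' = 1.178
Δd' = d'_Condition A − d'_Condition B = 1.478 − 1.178 = 0.300
Condition A has the higher sensitivity.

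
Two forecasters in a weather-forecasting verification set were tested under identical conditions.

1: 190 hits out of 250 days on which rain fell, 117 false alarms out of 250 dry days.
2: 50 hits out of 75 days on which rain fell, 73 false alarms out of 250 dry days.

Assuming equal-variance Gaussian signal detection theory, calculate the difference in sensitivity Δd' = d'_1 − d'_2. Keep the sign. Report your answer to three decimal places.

1: z(0.7600) = 0.7063, z(0.4680) = -0.0803, d' = 0.7866
2: z(0.6667) = 0.4308, z(0.2920) = -0.5476, d' = 0.9784
Δd' = d'_1 − d'_2 = 0.7866 − 0.9784 = -0.1918
2 has the higher sensitivity.

Δd' = -0.192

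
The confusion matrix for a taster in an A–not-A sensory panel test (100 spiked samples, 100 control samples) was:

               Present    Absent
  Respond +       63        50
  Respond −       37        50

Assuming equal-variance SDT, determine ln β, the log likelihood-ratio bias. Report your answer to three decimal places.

H = 63/100 = 0.6300
FA = 50/100 = 0.5000
z(H) = 0.3319
z(FA) = 0.0000
ln β = −½·[z(H)² − z(FA)²] = −0.5 × (0.1102 − 0.0000) = -0.0551

ln β = -0.055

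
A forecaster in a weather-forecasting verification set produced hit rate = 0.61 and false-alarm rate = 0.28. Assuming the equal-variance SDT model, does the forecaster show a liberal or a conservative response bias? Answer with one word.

z(H) = 0.279, z(FA) = -0.583
c = −½·(z(H) + z(FA)) = 0.152
c > 0 → conservative criterion (biased toward responding “no”).

conservative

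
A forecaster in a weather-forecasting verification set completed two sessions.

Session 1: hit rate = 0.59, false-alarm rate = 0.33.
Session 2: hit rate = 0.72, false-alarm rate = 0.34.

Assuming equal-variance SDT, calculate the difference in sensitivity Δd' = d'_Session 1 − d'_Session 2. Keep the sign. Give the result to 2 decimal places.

Session 1: z(0.59) = 0.228, z(0.33) = -0.440, d' = 0.668
Session 2: z(0.72) = 0.583, z(0.34) = -0.412, d' = 0.995
Δd' = d'_Session 1 − d'_Session 2 = 0.668 − 0.995 = -0.327
Session 2 has the higher sensitivity.

Δd' = -0.33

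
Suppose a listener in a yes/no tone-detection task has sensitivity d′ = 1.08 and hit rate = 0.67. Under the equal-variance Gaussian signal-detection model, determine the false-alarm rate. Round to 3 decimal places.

z(hit rate) = z(0.67) = 0.4399
z(FA) = z(H) − d' = 0.4399 − 1.08 = -0.6401
false-alarm rate = Φ(-0.6401) = 0.2611

false-alarm rate = 0.261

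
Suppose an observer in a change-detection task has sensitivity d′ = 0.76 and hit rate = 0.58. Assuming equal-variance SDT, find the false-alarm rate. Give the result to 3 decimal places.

z(hit rate) = z(0.58) = 0.2019
z(FA) = z(H) − d' = 0.2019 − 0.76 = -0.5581
false-alarm rate = Φ(-0.5581) = 0.2884

false-alarm rate = 0.288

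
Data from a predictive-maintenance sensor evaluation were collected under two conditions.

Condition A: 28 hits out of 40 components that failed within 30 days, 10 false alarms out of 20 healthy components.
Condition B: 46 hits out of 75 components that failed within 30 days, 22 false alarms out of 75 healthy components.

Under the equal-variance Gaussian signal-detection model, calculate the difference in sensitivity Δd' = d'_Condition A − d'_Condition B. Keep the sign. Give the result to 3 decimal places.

Condition A: z(0.7000) = 0.5244, z(0.5000) = 0.0000, d' = 0.5244
Condition B: z(0.6133) = 0.2879, z(0.2933) = -0.5438, d' = 0.8317
Δd' = d'_Condition A − d'_Condition B = 0.5244 − 0.8317 = -0.3073
Condition B has the higher sensitivity.

Δd' = -0.307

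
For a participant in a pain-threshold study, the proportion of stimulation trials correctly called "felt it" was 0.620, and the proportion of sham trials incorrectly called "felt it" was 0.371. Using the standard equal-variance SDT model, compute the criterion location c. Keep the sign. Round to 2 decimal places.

c = 0.01

Φ⁻¹(0.620) = 0.305, Φ⁻¹(0.371) = -0.329
c = −½·[z(H) + z(FA)] = −0.5 × (0.305 + (-0.329)) = 0.012
c > 0: the participant has a conservative response bias.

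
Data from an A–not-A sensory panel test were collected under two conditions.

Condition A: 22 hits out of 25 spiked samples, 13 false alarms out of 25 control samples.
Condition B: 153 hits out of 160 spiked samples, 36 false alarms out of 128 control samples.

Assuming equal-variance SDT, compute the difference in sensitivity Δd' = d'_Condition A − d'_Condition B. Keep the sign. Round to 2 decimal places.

Δd' = -1.16

Condition A: z(0.8800) = 1.175, z(0.5200) = 0.050, d' = 1.125
Condition B: z(0.9563) = 1.709, z(0.2812) = -0.579, d' = 2.288
Δd' = d'_Condition A − d'_Condition B = 1.125 − 2.288 = -1.163
Condition B has the higher sensitivity.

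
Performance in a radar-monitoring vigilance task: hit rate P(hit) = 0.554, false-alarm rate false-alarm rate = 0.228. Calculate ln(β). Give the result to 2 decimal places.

z(0.554) = 0.136, z(0.228) = -0.745
ln β = −½·[z(H)² − z(FA)²] = −0.5 × (0.018 − 0.555) = 0.2685

ln β = 0.27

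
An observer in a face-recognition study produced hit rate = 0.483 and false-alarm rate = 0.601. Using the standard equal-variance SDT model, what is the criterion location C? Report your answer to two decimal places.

z(H) = z(0.483) = -0.0426
z(FA) = z(0.601) = 0.2559
c = −½·[z(H) + z(FA)] = −0.5 × (-0.0426 + 0.2559) = -0.10665
c < 0: the observer has a liberal response bias.

C = -0.11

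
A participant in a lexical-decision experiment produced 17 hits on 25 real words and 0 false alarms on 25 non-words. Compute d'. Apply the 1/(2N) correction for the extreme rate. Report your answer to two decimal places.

The false-alarm rate is 0/25 = 0, so apply the 1/(2N) correction: FA → 1/(2·25) = 0.02000.
z(H) = z(0.68000) = 0.468
z(FA) = z(0.02000) = -2.054
d' = 0.468 − (-2.054) = 2.522

d' = 2.52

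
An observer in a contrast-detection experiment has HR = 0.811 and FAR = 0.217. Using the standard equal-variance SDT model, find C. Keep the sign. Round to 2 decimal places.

C = -0.05

z(H) = 0.8816
z(FA) = -0.7824
c = −½·[z(H) + z(FA)] = −0.5 × (0.8816 + (-0.7824)) = -0.0496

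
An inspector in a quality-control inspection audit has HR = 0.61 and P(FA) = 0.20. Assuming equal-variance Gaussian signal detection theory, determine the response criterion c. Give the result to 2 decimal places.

c = 0.28

z(H) = z(0.61) = 0.2793
z(FA) = z(0.20) = -0.8416
c = −½·[z(H) + z(FA)] = −0.5 × (0.2793 + (-0.8416)) = 0.28115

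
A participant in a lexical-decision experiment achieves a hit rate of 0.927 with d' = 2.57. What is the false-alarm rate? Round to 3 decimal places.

false-alarm rate = 0.132

z(hit rate) = z(0.927) = 1.4538
z(FA) = z(H) − d' = 1.4538 − 2.57 = -1.1162
false-alarm rate = Φ(-1.1162) = 0.1322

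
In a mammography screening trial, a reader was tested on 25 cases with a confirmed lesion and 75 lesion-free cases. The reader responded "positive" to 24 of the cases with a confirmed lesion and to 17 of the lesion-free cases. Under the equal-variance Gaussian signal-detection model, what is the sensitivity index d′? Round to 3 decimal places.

d′ = 2.501

H = 24/25 = 0.9600
FA = 17/75 = 0.2267
z(0.9600) = 1.7507, z(0.2267) = -0.7498
d' = z(H) − z(FA) = 1.7507 − (-0.7498) = 2.5005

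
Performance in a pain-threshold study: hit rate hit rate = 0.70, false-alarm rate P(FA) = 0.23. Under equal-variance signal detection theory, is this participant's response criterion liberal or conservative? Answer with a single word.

conservative

z(H) = 0.524, z(FA) = -0.739
c = −½·(z(H) + z(FA)) = 0.1075
c > 0 → conservative criterion (biased toward responding “no”).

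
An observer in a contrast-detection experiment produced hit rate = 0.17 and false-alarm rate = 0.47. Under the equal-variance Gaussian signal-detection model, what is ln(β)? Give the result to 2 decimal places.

ln β = -0.45

z(H) = -0.954
z(FA) = -0.075
ln β = −½·[z(H)² − z(FA)²] = −0.5 × (0.910 − 0.006) = -0.452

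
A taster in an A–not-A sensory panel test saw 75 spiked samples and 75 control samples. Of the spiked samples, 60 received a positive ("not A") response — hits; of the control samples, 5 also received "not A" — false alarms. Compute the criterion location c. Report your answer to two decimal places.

c = 0.33

H = 60/75 = 0.8000
FA = 5/75 = 0.0667
Φ⁻¹(H) = 0.8416
Φ⁻¹(FA) = -1.5008
c = −½·[z(H) + z(FA)] = −0.5 × (0.8416 + (-1.5008)) = 0.3296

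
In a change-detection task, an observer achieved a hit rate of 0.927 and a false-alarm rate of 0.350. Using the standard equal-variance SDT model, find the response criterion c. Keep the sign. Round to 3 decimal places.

z(0.927) = 1.4538, z(0.350) = -0.3853
c = −½·[z(H) + z(FA)] = −0.5 × (1.4538 + (-0.3853)) = -0.53425

c = -0.534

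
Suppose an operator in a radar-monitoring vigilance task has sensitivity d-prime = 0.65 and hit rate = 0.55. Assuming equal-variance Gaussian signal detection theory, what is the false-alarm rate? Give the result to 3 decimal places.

z(hit rate) = z(0.55) = 0.1257
z(FA) = z(H) − d' = 0.1257 − 0.65 = -0.5243
false-alarm rate = Φ(-0.5243) = 0.3000

false-alarm rate = 0.300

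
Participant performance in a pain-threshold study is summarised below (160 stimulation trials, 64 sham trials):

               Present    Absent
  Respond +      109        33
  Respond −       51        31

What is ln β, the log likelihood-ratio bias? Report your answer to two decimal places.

ln β = -0.11

H = 109/160 = 0.6813
FA = 33/64 = 0.5156
Φ⁻¹(H) = 0.471
Φ⁻¹(FA) = 0.039
ln β = −½·[z(H)² − z(FA)²] = −0.5 × (0.222 − 0.002) = -0.110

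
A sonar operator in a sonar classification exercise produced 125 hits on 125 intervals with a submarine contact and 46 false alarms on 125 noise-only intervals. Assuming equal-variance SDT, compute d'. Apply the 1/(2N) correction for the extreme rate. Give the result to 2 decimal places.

d' = 2.99

The hit rate is 125/125 = 1, so apply the 1/(2N) correction: H → 1 − 1/(2·125) = 0.99600.
z(H) = z(0.99600) = 2.652
z(FA) = z(0.36800) = -0.337
d' = 2.652 − (-0.337) = 2.989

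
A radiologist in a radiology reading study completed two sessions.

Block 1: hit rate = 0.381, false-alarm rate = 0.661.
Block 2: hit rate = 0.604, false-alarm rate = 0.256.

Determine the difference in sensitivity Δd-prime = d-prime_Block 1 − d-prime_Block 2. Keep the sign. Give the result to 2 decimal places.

Block 1: z(0.381) = -0.303, z(0.661) = 0.415, d' = -0.718
Block 2: z(0.604) = 0.264, z(0.256) = -0.656, d' = 0.920
Δd' = d'_Block 1 − d'_Block 2 = -0.718 − 0.920 = -1.638
Block 2 has the higher sensitivity.

Δd-prime = -1.64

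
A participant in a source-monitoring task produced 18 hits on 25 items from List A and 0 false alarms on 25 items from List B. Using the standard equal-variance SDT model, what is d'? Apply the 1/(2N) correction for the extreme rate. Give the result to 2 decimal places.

The false-alarm rate is 0/25 = 0, so apply the 1/(2N) correction: FA → 1/(2·25) = 0.02000.
z(H) = z(0.72000) = 0.583
z(FA) = z(0.02000) = -2.054
d' = 0.583 − (-2.054) = 2.637

d' = 2.64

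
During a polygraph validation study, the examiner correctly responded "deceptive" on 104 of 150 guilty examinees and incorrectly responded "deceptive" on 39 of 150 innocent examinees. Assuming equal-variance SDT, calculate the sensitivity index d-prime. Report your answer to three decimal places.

H = 104/150 = 0.6933
FA = 39/150 = 0.2600
z(0.6933) = 0.5052, z(0.2600) = -0.6433
d' = z(H) − z(FA) = 0.5052 − (-0.6433) = 1.1485

d-prime = 1.149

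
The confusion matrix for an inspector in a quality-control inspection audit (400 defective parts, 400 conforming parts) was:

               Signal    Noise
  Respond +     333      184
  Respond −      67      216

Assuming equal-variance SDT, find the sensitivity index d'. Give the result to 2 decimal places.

H = 333/400 = 0.8325
FA = 184/400 = 0.4600
z(0.8325) = 0.9641, z(0.4600) = -0.1004
d' = z(H) − z(FA) = 0.9641 − (-0.1004) = 1.0645

d' = 1.06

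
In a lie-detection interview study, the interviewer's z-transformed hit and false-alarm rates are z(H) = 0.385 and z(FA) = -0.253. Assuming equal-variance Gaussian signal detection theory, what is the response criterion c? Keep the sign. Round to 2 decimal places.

c = -0.07

c = −½·[z(H) + z(FA)] = −½·(0.385 + (-0.253)) = -0.066
c < 0: the interviewer has a liberal response bias.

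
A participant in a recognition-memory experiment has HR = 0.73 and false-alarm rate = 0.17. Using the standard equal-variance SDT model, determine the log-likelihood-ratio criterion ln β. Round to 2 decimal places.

ln β = 0.27

Φ⁻¹(H) = Φ⁻¹(0.73) = 0.613
Φ⁻¹(FA) = Φ⁻¹(0.17) = -0.954
ln β = −½·[z(H)² − z(FA)²] = −0.5 × (0.376 − 0.910) = 0.267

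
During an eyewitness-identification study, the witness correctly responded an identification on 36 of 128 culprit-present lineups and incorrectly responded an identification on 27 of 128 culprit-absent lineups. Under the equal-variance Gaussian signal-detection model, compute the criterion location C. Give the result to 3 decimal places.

H = 36/128 = 0.2812
FA = 27/128 = 0.2109
z(0.2812) = -0.5793, z(0.2109) = -0.8033
c = −½·[z(H) + z(FA)] = −0.5 × (-0.5793 + (-0.8033)) = 0.6913
c > 0: the witness has a conservative response bias.

C = 0.691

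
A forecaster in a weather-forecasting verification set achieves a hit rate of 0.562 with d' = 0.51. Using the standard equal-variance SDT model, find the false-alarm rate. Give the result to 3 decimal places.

z(hit rate) = z(0.562) = 0.1560
z(FA) = z(H) − d' = 0.1560 − 0.51 = -0.3540
false-alarm rate = Φ(-0.3540) = 0.3617

false-alarm rate = 0.362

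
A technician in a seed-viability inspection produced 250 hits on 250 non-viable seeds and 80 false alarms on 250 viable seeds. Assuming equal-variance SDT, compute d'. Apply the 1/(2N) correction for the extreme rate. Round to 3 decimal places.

d' = 3.346

The hit rate is 250/250 = 1, so apply the 1/(2N) correction: H → 1 − 1/(2·250) = 0.99800.
z(H) = z(0.99800) = 2.8782
z(FA) = z(0.32000) = -0.4677
d' = 2.8782 − (-0.4677) = 3.3459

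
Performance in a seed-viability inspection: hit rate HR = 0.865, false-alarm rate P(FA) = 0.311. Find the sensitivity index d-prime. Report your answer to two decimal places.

d-prime = 1.60

Φ⁻¹(H) = Φ⁻¹(0.865) = 1.1031
Φ⁻¹(FA) = Φ⁻¹(0.311) = -0.4930
d' = z(H) − z(FA) = 1.1031 − (-0.4930) = 1.5961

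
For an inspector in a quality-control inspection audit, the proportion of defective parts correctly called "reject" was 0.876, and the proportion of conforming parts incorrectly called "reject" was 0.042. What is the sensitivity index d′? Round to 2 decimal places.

Φ⁻¹(H) = 1.155
Φ⁻¹(FA) = -1.728
d' = z(H) − z(FA) = 1.155 − (-1.728) = 2.883

d′ = 2.88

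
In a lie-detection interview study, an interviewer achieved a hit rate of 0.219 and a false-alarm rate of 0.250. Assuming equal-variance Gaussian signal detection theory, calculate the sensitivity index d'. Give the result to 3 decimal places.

d' = -0.101

Φ⁻¹(H) = Φ⁻¹(0.219) = -0.7756
Φ⁻¹(FA) = Φ⁻¹(0.250) = -0.6745
d' = z(H) − z(FA) = -0.7756 − (-0.6745) = -0.1011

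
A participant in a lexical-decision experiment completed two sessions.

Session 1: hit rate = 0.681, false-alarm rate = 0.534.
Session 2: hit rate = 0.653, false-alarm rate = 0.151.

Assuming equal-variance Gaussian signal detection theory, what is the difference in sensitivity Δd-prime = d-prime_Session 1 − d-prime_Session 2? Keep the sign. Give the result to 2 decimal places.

Δd-prime = -1.04

Session 1: z(0.681) = 0.470, z(0.534) = 0.085, d' = 0.385
Session 2: z(0.653) = 0.393, z(0.151) = -1.032, d' = 1.425
Δd' = d'_Session 1 − d'_Session 2 = 0.385 − 1.425 = -1.040
Session 2 has the higher sensitivity.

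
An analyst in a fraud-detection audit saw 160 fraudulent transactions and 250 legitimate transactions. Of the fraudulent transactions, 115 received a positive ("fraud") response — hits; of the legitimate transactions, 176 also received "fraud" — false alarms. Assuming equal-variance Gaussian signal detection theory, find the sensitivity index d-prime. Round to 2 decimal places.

d-prime = 0.04

H = 115/160 = 0.7188
FA = 176/250 = 0.7040
Φ⁻¹(H) = Φ⁻¹(0.7188) = 0.5793
Φ⁻¹(FA) = Φ⁻¹(0.7040) = 0.5359
d' = z(H) − z(FA) = 0.5793 − 0.5359 = 0.0434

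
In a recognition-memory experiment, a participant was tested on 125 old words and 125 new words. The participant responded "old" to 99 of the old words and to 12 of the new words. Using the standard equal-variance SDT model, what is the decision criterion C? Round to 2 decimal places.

C = 0.25

H = 99/125 = 0.7920
FA = 12/125 = 0.0960
Φ⁻¹(H) = 0.813
Φ⁻¹(FA) = -1.305
c = −½·[z(H) + z(FA)] = −0.5 × (0.813 + (-1.305)) = 0.246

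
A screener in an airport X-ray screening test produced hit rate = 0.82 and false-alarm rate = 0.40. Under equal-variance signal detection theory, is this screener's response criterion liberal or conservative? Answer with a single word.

z(H) = 0.915, z(FA) = -0.253
c = −½·(z(H) + z(FA)) = -0.331
c < 0 → liberal criterion (biased toward responding “yes”).

liberal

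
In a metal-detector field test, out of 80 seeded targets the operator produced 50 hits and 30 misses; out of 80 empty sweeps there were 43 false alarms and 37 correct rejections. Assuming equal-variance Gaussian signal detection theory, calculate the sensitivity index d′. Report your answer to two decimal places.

H = 50/80 = 0.6250
FA = 43/80 = 0.5375
z(0.6250) = 0.3186, z(0.5375) = 0.0941
d' = z(H) − z(FA) = 0.3186 − 0.0941 = 0.2245

d′ = 0.22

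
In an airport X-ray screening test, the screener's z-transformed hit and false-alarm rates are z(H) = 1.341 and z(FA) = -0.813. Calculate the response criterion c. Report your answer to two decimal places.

c = -0.26

c = −½·[z(H) + z(FA)] = −½·(1.341 + (-0.813)) = -0.264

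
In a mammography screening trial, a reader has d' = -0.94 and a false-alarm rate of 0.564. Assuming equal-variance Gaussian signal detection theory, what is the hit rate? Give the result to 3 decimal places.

hit rate = 0.218

z(false-alarm rate) = z(0.564) = 0.1611
z(H) = z(FA) + d' = 0.1611 + (-0.94) = -0.7789
hit rate = Φ(-0.7789) = 0.2180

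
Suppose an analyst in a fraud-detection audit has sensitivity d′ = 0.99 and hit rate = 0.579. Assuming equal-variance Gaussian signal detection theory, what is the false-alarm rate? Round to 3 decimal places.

z(hit rate) = z(0.579) = 0.1993
z(FA) = z(H) − d' = 0.1993 − 0.99 = -0.7907
false-alarm rate = Φ(-0.7907) = 0.2146

false-alarm rate = 0.215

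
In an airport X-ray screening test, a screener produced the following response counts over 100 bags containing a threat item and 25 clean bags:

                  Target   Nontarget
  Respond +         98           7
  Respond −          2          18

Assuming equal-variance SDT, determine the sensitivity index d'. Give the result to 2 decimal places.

H = 98/100 = 0.9800
FA = 7/25 = 0.2800
Φ⁻¹(H) = Φ⁻¹(0.9800) = 2.0537
Φ⁻¹(FA) = Φ⁻¹(0.2800) = -0.5828
d' = z(H) − z(FA) = 2.0537 − (-0.5828) = 2.6365

d' = 2.64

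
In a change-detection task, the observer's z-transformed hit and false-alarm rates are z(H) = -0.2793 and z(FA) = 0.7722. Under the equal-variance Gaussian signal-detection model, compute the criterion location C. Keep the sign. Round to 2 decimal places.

C = -0.25

c = −½·[z(H) + z(FA)] = −½·(-0.2793 + 0.7722) = -0.24645
c < 0: the observer has a liberal response bias.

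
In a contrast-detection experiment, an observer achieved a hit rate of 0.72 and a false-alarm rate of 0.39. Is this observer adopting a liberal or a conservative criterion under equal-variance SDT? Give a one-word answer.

z(H) = 0.583, z(FA) = -0.279
c = −½·(z(H) + z(FA)) = -0.152
c < 0 → liberal criterion (biased toward responding “yes”).

liberal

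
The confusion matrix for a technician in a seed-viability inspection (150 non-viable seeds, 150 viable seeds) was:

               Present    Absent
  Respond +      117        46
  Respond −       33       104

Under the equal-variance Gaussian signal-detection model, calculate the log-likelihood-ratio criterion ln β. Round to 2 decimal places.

H = 117/150 = 0.7800
FA = 46/150 = 0.3067
z(H) = z(0.7800) = 0.772
z(FA) = z(0.3067) = -0.505
ln β = −½·[z(H)² − z(FA)²] = −0.5 × (0.596 − 0.255) = -0.1705

ln β = -0.17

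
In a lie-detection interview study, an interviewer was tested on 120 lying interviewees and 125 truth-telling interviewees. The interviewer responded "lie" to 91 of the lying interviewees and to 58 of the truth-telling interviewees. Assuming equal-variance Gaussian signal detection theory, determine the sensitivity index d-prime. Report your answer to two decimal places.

H = 91/120 = 0.7583
FA = 58/125 = 0.4640
z(H) = z(0.7583) = 0.7008
z(FA) = z(0.4640) = -0.0904
d' = z(H) − z(FA) = 0.7008 − (-0.0904) = 0.7912

d-prime = 0.79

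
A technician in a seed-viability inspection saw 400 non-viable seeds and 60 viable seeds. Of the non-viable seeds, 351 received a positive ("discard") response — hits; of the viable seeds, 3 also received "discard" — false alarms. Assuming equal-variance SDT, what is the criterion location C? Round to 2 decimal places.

C = 0.24

H = 351/400 = 0.8775
FA = 3/60 = 0.0500
z(H) = 1.163
z(FA) = -1.645
c = −½·[z(H) + z(FA)] = −0.5 × (1.163 + (-1.645)) = 0.241
c > 0: the technician has a conservative response bias.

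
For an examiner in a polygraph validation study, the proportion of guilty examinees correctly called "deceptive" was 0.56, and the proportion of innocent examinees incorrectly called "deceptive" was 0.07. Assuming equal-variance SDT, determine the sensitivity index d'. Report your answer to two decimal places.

z(H) = z(0.56) = 0.1510
z(FA) = z(0.07) = -1.4758
d' = z(H) − z(FA) = 0.1510 − (-1.4758) = 1.6268

d' = 1.63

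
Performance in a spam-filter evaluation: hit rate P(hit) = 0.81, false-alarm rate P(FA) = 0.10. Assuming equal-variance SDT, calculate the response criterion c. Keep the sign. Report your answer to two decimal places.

z(H) = 0.878
z(FA) = -1.282
c = −½·[z(H) + z(FA)] = −0.5 × (0.878 + (-1.282)) = 0.202
c > 0: the classifier has a conservative response bias.

c = 0.20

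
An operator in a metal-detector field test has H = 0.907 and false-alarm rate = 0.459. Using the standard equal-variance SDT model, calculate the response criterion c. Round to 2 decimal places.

z(H) = 1.3225
z(FA) = -0.1030
c = −½·[z(H) + z(FA)] = −0.5 × (1.3225 + (-0.1030)) = -0.60975

c = -0.61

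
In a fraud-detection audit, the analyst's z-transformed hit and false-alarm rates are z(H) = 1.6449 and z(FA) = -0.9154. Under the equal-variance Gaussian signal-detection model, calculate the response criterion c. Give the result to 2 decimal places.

c = -0.36

c = −½·[z(H) + z(FA)] = −½·(1.6449 + (-0.9154)) = -0.36475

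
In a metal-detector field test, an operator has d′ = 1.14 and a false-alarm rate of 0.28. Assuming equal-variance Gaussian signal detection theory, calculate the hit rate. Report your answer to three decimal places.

hit rate = 0.711

z(false-alarm rate) = z(0.28) = -0.5828
z(H) = z(FA) + d' = -0.5828 + 1.14 = 0.5572
hit rate = Φ(0.5572) = 0.7113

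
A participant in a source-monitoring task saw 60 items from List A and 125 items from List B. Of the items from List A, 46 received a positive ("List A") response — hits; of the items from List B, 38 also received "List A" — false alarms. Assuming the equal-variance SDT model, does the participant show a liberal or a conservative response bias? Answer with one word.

z(H) = 0.728, z(FA) = -0.513
c = −½·(z(H) + z(FA)) = -0.1075
c < 0 → liberal criterion (biased toward responding “yes”).

liberal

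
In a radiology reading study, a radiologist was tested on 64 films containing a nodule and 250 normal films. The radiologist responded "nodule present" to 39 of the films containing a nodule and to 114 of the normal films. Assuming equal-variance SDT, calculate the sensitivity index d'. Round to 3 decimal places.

d' = 0.388

H = 39/64 = 0.6094
FA = 114/250 = 0.4560
Φ⁻¹(H) = 0.2778
Φ⁻¹(FA) = -0.1105
d' = z(H) − z(FA) = 0.2778 − (-0.1105) = 0.3883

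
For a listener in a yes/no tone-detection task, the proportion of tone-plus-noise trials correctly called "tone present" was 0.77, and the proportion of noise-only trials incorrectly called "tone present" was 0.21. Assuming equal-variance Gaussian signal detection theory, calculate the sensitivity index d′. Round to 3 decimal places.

z(H) = z(0.77) = 0.7388
z(FA) = z(0.21) = -0.8064
d' = z(H) − z(FA) = 0.7388 − (-0.8064) = 1.5452

d′ = 1.545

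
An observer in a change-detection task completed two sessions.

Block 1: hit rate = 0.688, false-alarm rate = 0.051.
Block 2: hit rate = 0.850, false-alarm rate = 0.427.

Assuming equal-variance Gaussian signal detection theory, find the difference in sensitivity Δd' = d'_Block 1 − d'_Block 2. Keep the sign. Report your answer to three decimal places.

Block 1: z(0.688) = 0.4902, z(0.051) = -1.6352, d' = 2.1254
Block 2: z(0.850) = 1.0364, z(0.427) = -0.1840, d' = 1.2204
Δd' = d'_Block 1 − d'_Block 2 = 2.1254 − 1.2204 = 0.9050
Block 1 has the higher sensitivity.

Δd' = 0.905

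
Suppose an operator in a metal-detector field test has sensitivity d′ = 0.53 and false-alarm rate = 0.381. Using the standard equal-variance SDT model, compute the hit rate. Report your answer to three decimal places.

z(false-alarm rate) = z(0.381) = -0.3029
z(H) = z(FA) + d' = -0.3029 + 0.53 = 0.2271
hit rate = Φ(0.2271) = 0.5898

hit rate = 0.590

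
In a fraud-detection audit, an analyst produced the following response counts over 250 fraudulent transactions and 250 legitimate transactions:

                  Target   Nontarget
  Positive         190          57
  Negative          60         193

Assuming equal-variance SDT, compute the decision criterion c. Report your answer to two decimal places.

c = 0.02

H = 190/250 = 0.7600
FA = 57/250 = 0.2280
z(0.7600) = 0.7063, z(0.2280) = -0.7454
c = −½·[z(H) + z(FA)] = −0.5 × (0.7063 + (-0.7454)) = 0.01955
c > 0: the analyst has a conservative response bias.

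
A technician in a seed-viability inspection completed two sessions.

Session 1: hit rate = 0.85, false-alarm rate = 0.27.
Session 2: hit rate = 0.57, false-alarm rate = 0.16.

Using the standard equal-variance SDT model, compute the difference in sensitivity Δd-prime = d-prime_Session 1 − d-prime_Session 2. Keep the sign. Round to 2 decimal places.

Δd-prime = 0.48

Session 1: z(0.85) = 1.036, z(0.27) = -0.613, d' = 1.649
Session 2: z(0.57) = 0.176, z(0.16) = -0.994, d' = 1.170
Δd' = d'_Session 1 − d'_Session 2 = 1.649 − 1.170 = 0.479
Session 1 has the higher sensitivity.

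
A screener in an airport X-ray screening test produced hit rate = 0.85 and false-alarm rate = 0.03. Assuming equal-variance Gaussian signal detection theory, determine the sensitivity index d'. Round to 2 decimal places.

z(H) = z(0.85) = 1.036
z(FA) = z(0.03) = -1.881
d' = z(H) − z(FA) = 1.036 − (-1.881) = 2.917

d' = 2.92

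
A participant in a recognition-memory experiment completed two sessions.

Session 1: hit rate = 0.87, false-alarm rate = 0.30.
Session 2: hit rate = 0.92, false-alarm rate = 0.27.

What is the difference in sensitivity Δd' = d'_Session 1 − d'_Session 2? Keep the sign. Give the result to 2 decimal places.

Δd' = -0.37

Session 1: z(0.87) = 1.126, z(0.30) = -0.524, d' = 1.650
Session 2: z(0.92) = 1.405, z(0.27) = -0.613, d' = 2.018
Δd' = d'_Session 1 − d'_Session 2 = 1.650 − 2.018 = -0.368
Session 2 has the higher sensitivity.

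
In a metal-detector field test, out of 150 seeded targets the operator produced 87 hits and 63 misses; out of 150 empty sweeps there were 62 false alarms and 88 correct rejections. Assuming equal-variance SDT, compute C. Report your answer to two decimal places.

C = 0.01

H = 87/150 = 0.5800
FA = 62/150 = 0.4133
Φ⁻¹(0.5800) = 0.2019, Φ⁻¹(0.4133) = -0.2191
c = −½·[z(H) + z(FA)] = −0.5 × (0.2019 + (-0.2191)) = 0.0086
c > 0: the operator has a conservative response bias.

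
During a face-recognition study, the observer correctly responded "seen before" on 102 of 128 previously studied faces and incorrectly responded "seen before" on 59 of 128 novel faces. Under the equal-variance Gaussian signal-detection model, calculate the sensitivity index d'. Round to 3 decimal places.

d' = 0.929

H = 102/128 = 0.7969
FA = 59/128 = 0.4609
z(H) = 0.8306
z(FA) = -0.0982
d' = z(H) − z(FA) = 0.8306 − (-0.0982) = 0.9288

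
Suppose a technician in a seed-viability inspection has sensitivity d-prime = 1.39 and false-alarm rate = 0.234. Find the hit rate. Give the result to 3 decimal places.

hit rate = 0.747

z(false-alarm rate) = z(0.234) = -0.7257
z(H) = z(FA) + d' = -0.7257 + 1.39 = 0.6643
hit rate = Φ(0.6643) = 0.7468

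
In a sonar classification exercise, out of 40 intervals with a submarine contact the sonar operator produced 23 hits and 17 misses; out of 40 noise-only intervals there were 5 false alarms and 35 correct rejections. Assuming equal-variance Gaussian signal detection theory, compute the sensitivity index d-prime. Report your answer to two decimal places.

d-prime = 1.34

H = 23/40 = 0.5750
FA = 5/40 = 0.1250
z(H) = z(0.5750) = 0.1891
z(FA) = z(0.1250) = -1.1503
d' = z(H) − z(FA) = 0.1891 − (-1.1503) = 1.3394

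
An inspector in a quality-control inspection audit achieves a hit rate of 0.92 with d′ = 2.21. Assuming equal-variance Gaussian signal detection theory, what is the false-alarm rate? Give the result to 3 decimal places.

z(hit rate) = z(0.92) = 1.4051
z(FA) = z(H) − d' = 1.4051 − 2.21 = -0.8049
false-alarm rate = Φ(-0.8049) = 0.2104

false-alarm rate = 0.210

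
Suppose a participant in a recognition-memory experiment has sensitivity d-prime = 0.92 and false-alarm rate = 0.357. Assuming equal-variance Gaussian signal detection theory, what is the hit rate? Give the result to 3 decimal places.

z(false-alarm rate) = z(0.357) = -0.3665
z(H) = z(FA) + d' = -0.3665 + 0.92 = 0.5535
hit rate = Φ(0.5535) = 0.7100

hit rate = 0.710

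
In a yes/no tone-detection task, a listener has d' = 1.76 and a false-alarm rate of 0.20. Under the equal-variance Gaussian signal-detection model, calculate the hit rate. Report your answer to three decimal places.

hit rate = 0.821

z(false-alarm rate) = z(0.20) = -0.8416
z(H) = z(FA) + d' = -0.8416 + 1.76 = 0.9184
hit rate = Φ(0.9184) = 0.8208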